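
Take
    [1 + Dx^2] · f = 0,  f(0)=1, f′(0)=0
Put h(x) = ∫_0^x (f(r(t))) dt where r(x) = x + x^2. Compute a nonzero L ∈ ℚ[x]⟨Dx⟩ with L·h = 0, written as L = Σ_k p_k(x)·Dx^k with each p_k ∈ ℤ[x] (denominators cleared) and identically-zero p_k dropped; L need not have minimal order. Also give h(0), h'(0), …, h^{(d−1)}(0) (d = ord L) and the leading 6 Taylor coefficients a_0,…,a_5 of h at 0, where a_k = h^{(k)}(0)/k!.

f: a_k = 1, 0, -1/2, 0, 1/24, 0, …
Change of var in L_f (x↦r) gives L₀.
∫: right-multiply L₀ by Dx.
L = (1 + 6·x + 12·x^2 + 8·x^3)·Dx - 2·Dx^2 + (1 + 2·x)·Dx^3  (order 3).
h: a_k = 0, 1, 0, -1/6, -1/4, -11/120, …
ICs: h(0) = 0, h′(0) = 1, h′′(0) = 0.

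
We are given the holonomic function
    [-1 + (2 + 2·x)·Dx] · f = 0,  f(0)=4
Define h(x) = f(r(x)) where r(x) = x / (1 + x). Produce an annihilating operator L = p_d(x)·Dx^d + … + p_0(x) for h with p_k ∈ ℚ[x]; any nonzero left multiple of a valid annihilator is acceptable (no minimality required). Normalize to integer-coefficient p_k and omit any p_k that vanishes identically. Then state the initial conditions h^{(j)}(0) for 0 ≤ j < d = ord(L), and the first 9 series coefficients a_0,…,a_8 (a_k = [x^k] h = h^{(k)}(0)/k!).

f: a_k = 4, 2, -1/2, 1/4, -5/32, 7/64, -21/256, 33/512, -429/8192, …
L₀ from L_f via x↦r, Dx↦r'^{-1}Dx.
L = -1 + (2 + 6·x + 4·x^2)·Dx  (order 1).
h: a_k = 4, 2, -5/2, 13/4, -141/32, 399/64, -2353/256, 7205/512, -182461/8192, …
ICs: h(0) = 4.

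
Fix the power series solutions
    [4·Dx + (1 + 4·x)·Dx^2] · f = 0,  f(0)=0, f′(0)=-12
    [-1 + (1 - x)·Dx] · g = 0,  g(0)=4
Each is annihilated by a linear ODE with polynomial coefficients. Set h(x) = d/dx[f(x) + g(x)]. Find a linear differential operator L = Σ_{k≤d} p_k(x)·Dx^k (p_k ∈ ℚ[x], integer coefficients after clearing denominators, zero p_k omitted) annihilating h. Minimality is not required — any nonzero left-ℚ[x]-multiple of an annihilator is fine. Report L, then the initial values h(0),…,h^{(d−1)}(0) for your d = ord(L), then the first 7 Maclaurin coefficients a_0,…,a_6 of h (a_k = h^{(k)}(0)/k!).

f: a_k = 0, -12, 24, -64, 192, -3072/5, 2048, …
g: a_k = 4, 4, 4, 4, 4, 4, 4, …
h₀=f+g: left-lcm gives L₀, ord ≤ 3.
h₀' ⇒ L via d/dx closure of L₀.
L = (-44 - 16·x) + (13 - 56·x - 32·x^2)·Dx + (3 + 11·x - 6·x^2 - 8·x^3)·Dx^2  (order 2).
h: a_k = -8, 56, -180, 784, -3052, 12312, -49124, …
ICs: h(0) = -8, h′(0) = 56.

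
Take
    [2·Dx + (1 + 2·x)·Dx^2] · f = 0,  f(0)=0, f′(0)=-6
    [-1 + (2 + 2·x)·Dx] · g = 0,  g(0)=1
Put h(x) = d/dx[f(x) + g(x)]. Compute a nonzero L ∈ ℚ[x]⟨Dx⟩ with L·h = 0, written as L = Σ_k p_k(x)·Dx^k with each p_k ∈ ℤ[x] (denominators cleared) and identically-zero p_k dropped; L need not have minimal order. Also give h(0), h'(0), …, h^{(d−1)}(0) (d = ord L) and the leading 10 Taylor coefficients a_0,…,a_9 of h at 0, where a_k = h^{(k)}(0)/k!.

f: a_k = 0, -6, 6, -8, 12, -96/5, 32, -384/7, 96, -512/3, …
g: a_k = 1, 1/2, -1/8, 1/16, -5/128, 7/256, -21/1024, 33/2048, -429/32768, 715/65536, …
Sum ⇒ L₀ = lclm(L_f,L_g) in ℚ(x)⟨Dx⟩.
h₀' ⇒ L via d/dx closure of L₀.
L = (10 + 4·x) + (29 + 52·x + 20·x^2)·Dx + (6 + 22·x + 24·x^2 + 8·x^3)·Dx^2  (order 2).
h: a_k = -11/2, 47/4, -381/16, 1531/32, -24541/256, 98241/512, -786201/2048, 3145299/4096, -100656861/65536, 402641029/131072, …
ICs: h(0) = -11/2, h′(0) = 47/4.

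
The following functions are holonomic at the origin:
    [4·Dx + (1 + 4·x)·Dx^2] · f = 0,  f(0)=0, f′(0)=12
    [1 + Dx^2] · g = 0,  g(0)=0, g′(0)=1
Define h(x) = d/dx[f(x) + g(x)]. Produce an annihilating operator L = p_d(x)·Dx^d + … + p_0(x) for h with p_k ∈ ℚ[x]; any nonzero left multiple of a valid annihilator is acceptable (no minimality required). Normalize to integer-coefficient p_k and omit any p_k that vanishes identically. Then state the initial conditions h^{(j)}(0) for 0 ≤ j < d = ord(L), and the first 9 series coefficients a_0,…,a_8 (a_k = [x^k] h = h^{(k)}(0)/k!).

f: a_k = 0, 12, -24, 64, -192, 3072/5, -2048, 49152/7, -24576, …
g: a_k = 0, 1, 0, -1/6, 0, 1/120, 0, -1/5040, 0, …
f+g: L₀ = lclm(L_f,L_g), ord ≤ 2+2.
h₀' ⇒ L via d/dx closure of L₀.
L = (388 + 32·x + 64·x^2) + (33 + 140·x + 48·x^2 + 64·x^3)·Dx + (388 + 32·x + 64·x^2)·Dx^2 + (33 + 140·x + 48·x^2 + 64·x^3)·Dx^3  (order 3).
h: a_k = 13, -48, 383/2, -768, 73729/24, -12288, 35389439/720, -196608, 31708938241/40320, …
ICs: h(0) = 13, h′(0) = -48, h′′(0) = 383.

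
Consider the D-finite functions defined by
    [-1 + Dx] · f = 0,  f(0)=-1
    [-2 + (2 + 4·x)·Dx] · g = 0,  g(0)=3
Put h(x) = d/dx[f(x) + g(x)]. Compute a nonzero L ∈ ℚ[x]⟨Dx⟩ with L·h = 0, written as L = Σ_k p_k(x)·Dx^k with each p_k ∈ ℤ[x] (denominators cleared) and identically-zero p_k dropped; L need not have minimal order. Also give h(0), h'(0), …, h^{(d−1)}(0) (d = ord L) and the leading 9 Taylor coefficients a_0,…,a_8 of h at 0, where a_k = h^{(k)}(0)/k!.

L = (-2 - x) + (1 - 2·x - 2·x^2)·Dx + (1 + 3·x + 2·x^2)·Dx^2  (order 2).
h: a_k = 2, -4, 4, -23/3, 157/12, -709/30, 1949/45, -202703/2520, 3040537/20160, …
ICs: h(0) = 2, h′(0) = -4.

f: a_k = -1, -1, -1/2, -1/6, -1/24, -1/120, -1/720, -1/5040, -1/40320, …
g: a_k = 3, 3, -3/2, 3/2, -15/8, 21/8, -63/16, 99/16, -1287/128, …
Weyl lclm of L_f,L_g ⇒ L₀ (ord ≤ 2).
h₀' ⇒ L via d/dx closure of L₀.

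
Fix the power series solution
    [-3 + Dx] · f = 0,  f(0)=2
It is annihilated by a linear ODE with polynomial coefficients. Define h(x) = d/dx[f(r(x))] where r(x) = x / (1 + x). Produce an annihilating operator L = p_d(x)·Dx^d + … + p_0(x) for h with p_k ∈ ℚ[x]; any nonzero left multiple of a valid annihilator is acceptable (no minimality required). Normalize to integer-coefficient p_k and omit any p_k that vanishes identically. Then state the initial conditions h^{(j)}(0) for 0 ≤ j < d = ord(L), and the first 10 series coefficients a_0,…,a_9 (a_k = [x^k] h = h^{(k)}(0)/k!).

L = (1 - 2·x) + (-1 - 2·x - x^2)·Dx  (order 1).
h: a_k = 6, 6, -9, 3, 21/4, -207/20, 411/40, -1623/280, -1917/2240, 16179/2240, …
ICs: h(0) = 6.

f: a_k = 2, 6, 9, 9, 27/4, 81/20, 81/40, 243/280, 729/2240, 243/2240, …
L₀ from L_f via x↦r, Dx↦r'^{-1}Dx.
Derive L from L₀ (diff closure).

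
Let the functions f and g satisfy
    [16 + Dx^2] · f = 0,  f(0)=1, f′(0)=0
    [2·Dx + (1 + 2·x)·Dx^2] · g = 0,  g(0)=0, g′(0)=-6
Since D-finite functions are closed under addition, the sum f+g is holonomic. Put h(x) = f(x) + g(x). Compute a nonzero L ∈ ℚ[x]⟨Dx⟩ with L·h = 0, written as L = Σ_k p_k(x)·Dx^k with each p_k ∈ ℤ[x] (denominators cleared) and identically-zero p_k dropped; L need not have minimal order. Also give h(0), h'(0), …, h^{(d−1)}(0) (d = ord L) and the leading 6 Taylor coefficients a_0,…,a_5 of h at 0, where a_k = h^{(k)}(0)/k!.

L = (160 + 256·x + 256·x^2)·Dx + (48 + 224·x + 384·x^2 + 256·x^3)·Dx^2 + (10 + 16·x + 16·x^2)·Dx^3 + (3 + 14·x + 24·x^2 + 16·x^3)·Dx^4  (order 4).
h: a_k = 1, -6, -2, -8, 68/3, -96/5, …
ICs: h(0) = 1, h′(0) = -6, h′′(0) = -4, h′′′(0) = -48.

f: a_k = 1, 0, -8, 0, 32/3, 0, …
g: a_k = 0, -6, 6, -8, 12, -96/5, …
h₀=f+g: left-lcm gives L₀, ord ≤ 4.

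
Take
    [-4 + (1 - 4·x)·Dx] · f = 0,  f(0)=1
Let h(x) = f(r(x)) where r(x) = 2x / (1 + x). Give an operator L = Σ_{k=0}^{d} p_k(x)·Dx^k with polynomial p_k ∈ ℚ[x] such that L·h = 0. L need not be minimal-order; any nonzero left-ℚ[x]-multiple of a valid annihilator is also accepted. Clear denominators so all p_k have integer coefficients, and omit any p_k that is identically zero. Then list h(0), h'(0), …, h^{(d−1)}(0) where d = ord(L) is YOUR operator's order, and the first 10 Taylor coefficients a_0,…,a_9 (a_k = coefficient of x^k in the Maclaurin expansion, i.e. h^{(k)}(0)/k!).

f: a_k = 1, 4, 16, 64, 256, 1024, 4096, 16384, 65536, 262144, …
Substitute x→r, Dx→(1/r')Dx; clear ⇒ L₀.
L = 8 + (-1 + 6·x + 7·x^2)·Dx  (order 1).
h: a_k = 1, 8, 56, 392, 2744, 19208, 134456, 941192, 6588344, 46118408, …
ICs: h(0) = 1.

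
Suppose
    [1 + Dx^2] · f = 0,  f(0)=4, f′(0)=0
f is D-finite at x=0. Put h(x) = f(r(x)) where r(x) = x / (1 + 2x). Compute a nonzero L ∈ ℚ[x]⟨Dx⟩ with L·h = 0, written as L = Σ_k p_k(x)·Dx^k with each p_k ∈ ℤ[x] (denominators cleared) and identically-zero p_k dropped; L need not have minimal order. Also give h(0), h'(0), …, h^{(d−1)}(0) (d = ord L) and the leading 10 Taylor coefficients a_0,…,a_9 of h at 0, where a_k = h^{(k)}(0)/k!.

f: a_k = 4, 0, -2, 0, 1/6, 0, -1/180, 0, 1/10080, 0, …
Substitute x→r, Dx→(1/r')Dx; clear ⇒ L₀.
L = 1 + (4 + 24·x + 48·x^2 + 32·x^3)·Dx + (1 + 8·x + 24·x^2 + 32·x^3 + 16·x^4)·Dx^2  (order 2).
h: a_k = 4, 0, -2, 8, -143/6, 188/3, -27601/180, 1787/5, -8095583/10080, 1103647/630, …
ICs: h(0) = 4, h′(0) = 0.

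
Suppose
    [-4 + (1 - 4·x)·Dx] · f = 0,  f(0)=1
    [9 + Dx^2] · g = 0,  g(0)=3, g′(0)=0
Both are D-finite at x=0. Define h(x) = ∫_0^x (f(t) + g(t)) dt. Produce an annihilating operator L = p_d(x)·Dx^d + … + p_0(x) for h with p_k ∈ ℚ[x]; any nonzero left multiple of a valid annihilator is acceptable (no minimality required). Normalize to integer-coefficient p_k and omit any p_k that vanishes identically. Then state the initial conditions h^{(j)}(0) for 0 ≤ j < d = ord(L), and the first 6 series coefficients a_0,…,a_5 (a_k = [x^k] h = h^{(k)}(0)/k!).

f: a_k = 1, 4, 16, 64, 256, 1024, …
g: a_k = 3, 0, -27/2, 0, 81/8, 0, …
L₀ := lclm(L_f,L_g); ord L₀ ≤ 1+2.
∫: right-multiply L₀ by Dx.
L = (3780 - 2592·x + 5184·x^2)·Dx + (-369 + 2124·x - 3888·x^2 + 5184·x^3)·Dx^2 + (420 - 288·x + 576·x^2)·Dx^3 + (-41 + 236·x - 432·x^2 + 576·x^3)·Dx^4  (order 4).
h: a_k = 0, 4, 2, 5/6, 16, 2129/40, …
ICs: h(0) = 0, h′(0) = 4, h′′(0) = 4, h′′′(0) = 5.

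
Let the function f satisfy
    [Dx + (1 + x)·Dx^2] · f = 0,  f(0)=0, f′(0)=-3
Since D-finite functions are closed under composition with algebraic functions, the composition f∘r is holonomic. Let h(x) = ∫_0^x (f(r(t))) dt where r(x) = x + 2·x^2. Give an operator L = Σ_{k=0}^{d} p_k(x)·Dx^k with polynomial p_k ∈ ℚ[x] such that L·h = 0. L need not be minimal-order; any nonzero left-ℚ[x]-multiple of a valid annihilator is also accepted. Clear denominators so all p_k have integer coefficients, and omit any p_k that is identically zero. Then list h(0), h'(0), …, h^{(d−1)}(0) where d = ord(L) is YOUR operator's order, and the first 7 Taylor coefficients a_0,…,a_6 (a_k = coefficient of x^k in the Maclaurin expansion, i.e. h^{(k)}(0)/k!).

f: a_k = 0, -3, 3/2, -1, 3/4, -3/5, 1/2, …
L₀ from L_f via x↦r, Dx↦r'^{-1}Dx.
h=∫h₀ ⇒ L = L₀·Dx.
L = (-3 + 4·x + 8·x^2)·Dx^2 + (1 + 5·x + 6·x^2 + 8·x^3)·Dx^3  (order 3).
h: a_k = 0, 0, -3/2, -3/2, 5/4, 3/20, -11/10, …
ICs: h(0) = 0, h′(0) = 0, h′′(0) = -3.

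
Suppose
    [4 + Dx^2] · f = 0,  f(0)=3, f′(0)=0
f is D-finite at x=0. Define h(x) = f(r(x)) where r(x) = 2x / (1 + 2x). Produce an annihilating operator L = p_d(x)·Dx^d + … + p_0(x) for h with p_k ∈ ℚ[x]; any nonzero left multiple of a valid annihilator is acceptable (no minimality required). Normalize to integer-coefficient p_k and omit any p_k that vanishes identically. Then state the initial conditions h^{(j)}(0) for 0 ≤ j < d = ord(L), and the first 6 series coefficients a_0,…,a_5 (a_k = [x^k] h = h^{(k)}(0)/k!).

f: a_k = 3, 0, -6, 0, 2, 0, …
Substitute x→r, Dx→(1/r')Dx; clear ⇒ L₀.
L = 16 + (4 + 24·x + 48·x^2 + 32·x^3)·Dx + (1 + 8·x + 24·x^2 + 32·x^3 + 16·x^4)·Dx^2  (order 2).
h: a_k = 3, 0, -24, 96, -256, 512, …
ICs: h(0) = 3, h′(0) = 0.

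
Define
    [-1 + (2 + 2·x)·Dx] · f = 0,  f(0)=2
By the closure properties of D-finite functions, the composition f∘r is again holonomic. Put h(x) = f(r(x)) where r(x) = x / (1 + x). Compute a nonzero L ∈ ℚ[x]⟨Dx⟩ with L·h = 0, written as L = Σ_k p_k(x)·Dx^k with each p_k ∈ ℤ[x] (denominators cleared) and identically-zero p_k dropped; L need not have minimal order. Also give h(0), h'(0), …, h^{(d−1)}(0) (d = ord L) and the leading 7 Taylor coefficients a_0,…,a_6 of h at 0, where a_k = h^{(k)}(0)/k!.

L = -1 + (2 + 6·x + 4·x^2)·Dx  (order 1).
h: a_k = 2, 1, -5/4, 13/8, -141/64, 399/128, -2353/512, …
ICs: h(0) = 2.

f: a_k = 2, 1, -1/4, 1/8, -5/64, 7/128, -21/512, …
Change of var in L_f (x↦r) gives L₀.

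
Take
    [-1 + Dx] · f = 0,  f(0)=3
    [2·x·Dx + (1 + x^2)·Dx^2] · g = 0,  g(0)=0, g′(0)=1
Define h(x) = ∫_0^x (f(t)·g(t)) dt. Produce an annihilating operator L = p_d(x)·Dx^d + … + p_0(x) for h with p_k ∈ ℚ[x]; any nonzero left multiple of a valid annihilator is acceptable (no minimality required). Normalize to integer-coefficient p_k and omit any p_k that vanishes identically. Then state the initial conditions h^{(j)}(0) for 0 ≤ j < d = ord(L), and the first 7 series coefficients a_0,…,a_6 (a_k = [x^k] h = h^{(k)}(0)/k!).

f: a_k = 3, 3, 3/2, 1/2, 1/8, 1/40, 1/240, …
g: a_k = 0, 1, 0, -1/3, 0, 1/5, 0, …
Sym-product of L_f,L_g gives L₀ (≤ ord 2).
∫: right-multiply L₀ by Dx.
L = (1 - 2·x + x^2)·Dx + (-2 + 2·x - 2·x^2)·Dx^2 + (1 + x^2)·Dx^3  (order 3).
h: a_k = 0, 0, 3/2, 1, 1/8, -1/10, 3/80, …
ICs: h(0) = 0, h′(0) = 0, h′′(0) = 3.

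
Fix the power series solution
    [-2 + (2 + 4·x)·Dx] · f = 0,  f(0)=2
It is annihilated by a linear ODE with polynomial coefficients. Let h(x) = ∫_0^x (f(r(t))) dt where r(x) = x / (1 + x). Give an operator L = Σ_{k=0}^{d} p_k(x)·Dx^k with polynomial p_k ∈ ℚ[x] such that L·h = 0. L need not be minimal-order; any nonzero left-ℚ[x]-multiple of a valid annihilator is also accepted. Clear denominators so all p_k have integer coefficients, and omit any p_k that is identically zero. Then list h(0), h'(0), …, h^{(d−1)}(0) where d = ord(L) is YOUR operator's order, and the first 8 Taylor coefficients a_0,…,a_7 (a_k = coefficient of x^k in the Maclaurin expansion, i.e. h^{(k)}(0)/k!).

L = -Dx + (1 + 4·x + 3·x^2)·Dx^2  (order 2).
h: a_k = 0, 2, 1, -1, 5/4, -37/20, 25/8, -327/56, …
ICs: h(0) = 0, h′(0) = 2.

f: a_k = 2, 2, -1, 1, -5/4, 7/4, -21/8, 33/8, …
Substitute x→r, Dx→(1/r')Dx; clear ⇒ L₀.
Integrate: L := L₀·Dx.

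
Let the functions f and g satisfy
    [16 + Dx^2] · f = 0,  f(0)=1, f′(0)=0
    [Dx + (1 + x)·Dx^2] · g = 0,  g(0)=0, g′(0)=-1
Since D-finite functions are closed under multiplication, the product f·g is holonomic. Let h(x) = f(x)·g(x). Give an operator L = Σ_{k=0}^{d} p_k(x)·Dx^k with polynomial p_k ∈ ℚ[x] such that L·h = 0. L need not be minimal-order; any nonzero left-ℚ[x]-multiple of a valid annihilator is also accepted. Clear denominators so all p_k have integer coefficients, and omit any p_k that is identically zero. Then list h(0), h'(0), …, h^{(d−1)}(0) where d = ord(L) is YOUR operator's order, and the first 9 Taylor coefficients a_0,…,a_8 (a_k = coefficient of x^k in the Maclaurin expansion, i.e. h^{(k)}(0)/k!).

L = (15072 + 62976·x + 97024·x^2 + 65536·x^3 + 16384·x^4) + (1984 + 6080·x + 6144·x^2 + 2048·x^3)·Dx + (1950 + 8000·x + 12192·x^2 + 8192·x^3 + 2048·x^4)·Dx^2 + (124 + 380·x + 384·x^2 + 128·x^3)·Dx^3 + (63 + 254·x + 383·x^2 + 256·x^3 + 64·x^4)·Dx^4  (order 4).
h: a_k = 0, -1, 1/2, 23/3, -15/4, -41/5, 7/2, 377/105, -499/360, …
ICs: h(0) = 0, h′(0) = -1, h′′(0) = 1, h′′′(0) = 46.

f: a_k = 1, 0, -8, 0, 32/3, 0, -256/45, 0, 512/315, …
g: a_k = 0, -1, 1/2, -1/3, 1/4, -1/5, 1/6, -1/7, 1/8, …
Product ⇒ symmetric product L₀, ord ≤ 4.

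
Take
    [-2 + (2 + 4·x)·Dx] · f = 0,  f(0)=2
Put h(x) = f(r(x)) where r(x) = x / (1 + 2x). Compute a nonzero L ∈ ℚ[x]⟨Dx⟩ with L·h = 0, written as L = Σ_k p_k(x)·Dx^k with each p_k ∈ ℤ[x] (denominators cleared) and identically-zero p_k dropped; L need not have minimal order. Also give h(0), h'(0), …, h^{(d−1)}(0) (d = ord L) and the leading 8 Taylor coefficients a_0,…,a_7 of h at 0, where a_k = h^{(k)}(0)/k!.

f: a_k = 2, 2, -1, 1, -5/4, 7/4, -21/8, 33/8, …
Substitute x→r, Dx→(1/r')Dx; clear ⇒ L₀.
L = -1 + (1 + 6·x + 8·x^2)·Dx  (order 1).
h: a_k = 2, 2, -5, 13, -141/4, 399/4, -2353/8, 7205/8, …
ICs: h(0) = 2.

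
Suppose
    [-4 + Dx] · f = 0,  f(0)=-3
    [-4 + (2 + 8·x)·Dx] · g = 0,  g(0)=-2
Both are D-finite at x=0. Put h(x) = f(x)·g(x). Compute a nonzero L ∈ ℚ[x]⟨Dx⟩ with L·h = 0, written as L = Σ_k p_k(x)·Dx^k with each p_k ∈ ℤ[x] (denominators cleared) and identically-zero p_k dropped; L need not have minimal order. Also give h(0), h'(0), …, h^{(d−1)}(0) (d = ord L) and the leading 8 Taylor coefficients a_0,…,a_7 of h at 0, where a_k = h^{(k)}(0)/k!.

f: a_k = -3, -12, -24, -32, -32, -128/5, -256/15, -1024/105, …
g: a_k = -2, -4, 4, -8, 20, -56, 168, -528, …
h₀=f·g: eliminate ⇒ L₀, order ≤ 1·1.
L = (-6 - 16·x) + (1 + 4·x)·Dx  (order 1).
h: a_k = 6, 36, 84, 136, 132, 856/5, -712/15, 17968/35, …
ICs: h(0) = 6.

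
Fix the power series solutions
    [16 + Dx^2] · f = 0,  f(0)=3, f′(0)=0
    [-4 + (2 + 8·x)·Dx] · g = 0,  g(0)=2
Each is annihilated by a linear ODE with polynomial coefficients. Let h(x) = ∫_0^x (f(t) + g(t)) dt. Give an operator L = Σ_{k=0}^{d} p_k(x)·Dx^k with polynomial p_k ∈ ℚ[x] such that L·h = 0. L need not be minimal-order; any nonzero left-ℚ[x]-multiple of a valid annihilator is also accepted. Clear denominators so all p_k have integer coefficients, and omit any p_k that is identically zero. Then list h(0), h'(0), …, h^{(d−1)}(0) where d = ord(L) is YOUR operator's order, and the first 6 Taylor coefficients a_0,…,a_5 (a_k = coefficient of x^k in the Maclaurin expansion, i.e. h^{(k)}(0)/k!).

f: a_k = 3, 0, -24, 0, 32, 0, …
g: a_k = 2, 4, -4, 8, -20, 56, …
Sum ⇒ L₀ = lclm(L_f,L_g) in ℚ(x)⟨Dx⟩.
∫: right-multiply L₀ by Dx.
L = (-224 - 1024·x - 2048·x^2)·Dx + (48 + 704·x + 3072·x^2 + 4096·x^3)·Dx^2 + (-14 - 64·x - 128·x^2)·Dx^3 + (3 + 44·x + 192·x^2 + 256·x^3)·Dx^4  (order 4).
h: a_k = 0, 5, 2, -28/3, 2, 12/5, …
ICs: h(0) = 0, h′(0) = 5, h′′(0) = 4, h′′′(0) = -56.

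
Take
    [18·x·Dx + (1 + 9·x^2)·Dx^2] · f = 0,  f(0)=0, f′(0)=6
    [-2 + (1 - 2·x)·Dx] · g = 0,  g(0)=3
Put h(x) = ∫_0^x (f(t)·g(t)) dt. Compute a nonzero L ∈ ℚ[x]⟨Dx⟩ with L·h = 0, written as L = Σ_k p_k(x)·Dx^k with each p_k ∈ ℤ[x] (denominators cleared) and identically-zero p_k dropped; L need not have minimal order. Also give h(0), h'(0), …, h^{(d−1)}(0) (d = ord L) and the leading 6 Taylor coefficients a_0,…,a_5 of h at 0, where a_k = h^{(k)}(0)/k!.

f: a_k = 0, 6, 0, -18, 0, 486/5, …
g: a_k = 3, 6, 12, 24, 48, 96, …
Sym-product of L_f,L_g gives L₀ (≤ ord 2).
h=∫h₀ ⇒ L = L₀·Dx.
L = 36·x·Dx + (4 - 18·x + 72·x^2)·Dx^2 + (-1 + 2·x - 9·x^2 + 18·x^3)·Dx^3  (order 3).
h: a_k = 0, 0, 9, 12, 9/2, 36/5, …
ICs: h(0) = 0, h′(0) = 0, h′′(0) = 18.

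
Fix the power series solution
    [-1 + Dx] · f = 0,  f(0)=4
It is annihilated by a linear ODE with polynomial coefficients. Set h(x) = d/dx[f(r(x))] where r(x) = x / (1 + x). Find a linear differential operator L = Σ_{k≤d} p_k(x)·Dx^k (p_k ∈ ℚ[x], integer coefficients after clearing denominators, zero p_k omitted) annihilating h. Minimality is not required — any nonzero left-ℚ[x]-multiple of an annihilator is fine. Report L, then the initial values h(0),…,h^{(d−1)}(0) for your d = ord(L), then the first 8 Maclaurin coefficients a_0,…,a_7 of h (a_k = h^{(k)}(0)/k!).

f: a_k = 4, 4, 2, 2/3, 1/6, 1/30, 1/180, 1/1260, …
Change of var in L_f (x↦r) gives L₀.
Differentiate: ansatz ord ≤ ord L₀ ⇒ L.
L = (-1 - 2·x) + (-1 - 2·x - x^2)·Dx  (order 1).
h: a_k = 4, -4, 2, 2/3, -19/6, 151/30, -1091/180, 7841/1260, …
ICs: h(0) = 4.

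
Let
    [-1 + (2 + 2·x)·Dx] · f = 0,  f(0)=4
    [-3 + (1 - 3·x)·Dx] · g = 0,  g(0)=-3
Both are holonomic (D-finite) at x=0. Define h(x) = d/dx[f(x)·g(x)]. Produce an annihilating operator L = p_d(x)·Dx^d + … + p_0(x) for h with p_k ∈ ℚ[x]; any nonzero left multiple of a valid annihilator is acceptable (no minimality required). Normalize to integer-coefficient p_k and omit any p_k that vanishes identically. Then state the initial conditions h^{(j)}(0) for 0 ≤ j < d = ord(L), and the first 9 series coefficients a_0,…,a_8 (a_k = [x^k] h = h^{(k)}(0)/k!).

f: a_k = 4, 2, -1/2, 1/4, -5/32, 7/64, -21/256, 33/512, -429/8192, …
g: a_k = -3, -9, -27, -81, -243, -729, -2187, -6561, -19683, …
f·g: L₀ = L_f ⊗_s L_g, ord ≤ 1·1.
Derive L from L₀ (diff closure).
L = (83 + 126·x + 27·x^2) + (-14 + 22·x + 54·x^2 + 18·x^3)·Dx  (order 1).
h: a_k = -42, -249, -4491/4, -35913/8, -1077495/64, -7757775/128, -108609543/512, -744749865/1024, -40216512015/16384, …
ICs: h(0) = -42.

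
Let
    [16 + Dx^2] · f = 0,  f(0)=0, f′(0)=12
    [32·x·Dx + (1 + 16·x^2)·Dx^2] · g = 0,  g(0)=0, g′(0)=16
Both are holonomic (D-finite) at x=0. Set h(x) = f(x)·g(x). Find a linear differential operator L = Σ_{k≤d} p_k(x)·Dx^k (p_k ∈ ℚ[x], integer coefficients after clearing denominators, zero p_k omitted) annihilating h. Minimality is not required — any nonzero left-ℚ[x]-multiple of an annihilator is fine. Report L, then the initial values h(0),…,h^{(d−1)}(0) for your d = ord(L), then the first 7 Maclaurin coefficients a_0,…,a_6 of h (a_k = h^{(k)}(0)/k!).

f: a_k = 0, 12, 0, -32, 0, 128/5, 0, …
g: a_k = 0, 16, 0, -256/3, 0, 4096/5, 0, …
Sym-product of L_f,L_g gives L₀ (≤ ord 4).
L = (1280 + 53248·x^2 + 360448·x^4 + 2097152·x^6 + 8388608·x^8) + (1536·x + 40960·x^3 + 393216·x^5 + 2097152·x^7)·Dx + (96 + 4096·x^2 + 36864·x^4 + 262144·x^6 + 1048576·x^8)·Dx^2 + (96·x + 2560·x^3 + 24576·x^5 + 131072·x^7)·Dx^3 + (1 + 48·x^2 + 896·x^4 + 8192·x^6 + 32768·x^8)·Dx^4  (order 4).
h: a_k = 0, 0, 192, 0, -1536, 0, 38912/3, …
ICs: h(0) = 0, h′(0) = 0, h′′(0) = 384, h′′′(0) = 0.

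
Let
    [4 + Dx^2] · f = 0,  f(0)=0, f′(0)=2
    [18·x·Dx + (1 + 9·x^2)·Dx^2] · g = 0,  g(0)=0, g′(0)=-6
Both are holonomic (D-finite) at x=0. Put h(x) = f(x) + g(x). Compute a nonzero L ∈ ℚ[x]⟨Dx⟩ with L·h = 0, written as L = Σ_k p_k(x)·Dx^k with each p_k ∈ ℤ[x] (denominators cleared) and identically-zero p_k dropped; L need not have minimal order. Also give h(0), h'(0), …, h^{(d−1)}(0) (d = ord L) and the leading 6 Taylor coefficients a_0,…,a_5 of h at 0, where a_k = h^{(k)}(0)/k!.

f: a_k = 0, 2, 0, -4/3, 0, 4/15, …
g: a_k = 0, -6, 0, 18, 0, -486/5, …
h₀=f+g: left-lcm gives L₀, ord ≤ 4.
L = (-3744·x + 37584·x^3 + 11664·x^5)·Dx + (-28 + 864·x^2 + 10692·x^4 + 5832·x^6)·Dx^2 + (-936·x + 9396·x^3 + 2916·x^5)·Dx^3 + (-7 + 216·x^2 + 2673·x^4 + 1458·x^6)·Dx^4  (order 4).
h: a_k = 0, -4, 0, 50/3, 0, -1454/15, …
ICs: h(0) = 0, h′(0) = -4, h′′(0) = 0, h′′′(0) = 100.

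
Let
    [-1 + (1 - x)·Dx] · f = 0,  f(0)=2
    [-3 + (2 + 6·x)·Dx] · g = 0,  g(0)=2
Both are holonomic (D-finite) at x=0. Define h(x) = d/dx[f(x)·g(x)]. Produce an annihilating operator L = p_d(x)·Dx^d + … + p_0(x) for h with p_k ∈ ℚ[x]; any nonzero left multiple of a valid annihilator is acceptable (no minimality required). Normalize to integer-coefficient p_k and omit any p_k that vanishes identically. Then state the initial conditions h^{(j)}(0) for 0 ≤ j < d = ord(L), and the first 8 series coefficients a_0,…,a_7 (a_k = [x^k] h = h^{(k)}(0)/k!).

L = (11 + 90·x + 27·x^2) + (-10 - 26·x + 18·x^2 + 18·x^3)·Dx  (order 1).
h: a_k = 10, 11, 147/4, -13/8, 8375/64, -25827/128, 384671/512, -1935421/1024, …
ICs: h(0) = 10.

f: a_k = 2, 2, 2, 2, 2, 2, 2, 2, …
g: a_k = 2, 3, -9/4, 27/8, -405/64, 1701/128, -15309/512, 72171/1024, …
h₀=f·g: eliminate ⇒ L₀, order ≤ 1·1.
Derive L from L₀ (diff closure).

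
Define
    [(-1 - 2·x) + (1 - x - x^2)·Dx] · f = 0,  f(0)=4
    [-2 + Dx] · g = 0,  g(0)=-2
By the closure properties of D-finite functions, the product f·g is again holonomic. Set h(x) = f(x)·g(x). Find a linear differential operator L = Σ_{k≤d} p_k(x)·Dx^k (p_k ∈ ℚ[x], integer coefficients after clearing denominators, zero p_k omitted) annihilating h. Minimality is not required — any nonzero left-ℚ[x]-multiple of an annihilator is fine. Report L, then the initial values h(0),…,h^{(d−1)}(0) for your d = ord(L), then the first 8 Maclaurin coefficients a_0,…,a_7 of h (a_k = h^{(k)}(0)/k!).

L = (3 - 2·x^2) + (-1 + x + x^2)·Dx  (order 1).
h: a_k = -8, -24, -48, -248/3, -136, -1104/5, -16088/45, -20248/35, …
ICs: h(0) = -8.

f: a_k = 4, 4, 8, 12, 20, 32, 52, 84, …
g: a_k = -2, -4, -4, -8/3, -4/3, -8/15, -8/45, -16/315, …
h₀=f·g: eliminate ⇒ L₀, order ≤ 1·1.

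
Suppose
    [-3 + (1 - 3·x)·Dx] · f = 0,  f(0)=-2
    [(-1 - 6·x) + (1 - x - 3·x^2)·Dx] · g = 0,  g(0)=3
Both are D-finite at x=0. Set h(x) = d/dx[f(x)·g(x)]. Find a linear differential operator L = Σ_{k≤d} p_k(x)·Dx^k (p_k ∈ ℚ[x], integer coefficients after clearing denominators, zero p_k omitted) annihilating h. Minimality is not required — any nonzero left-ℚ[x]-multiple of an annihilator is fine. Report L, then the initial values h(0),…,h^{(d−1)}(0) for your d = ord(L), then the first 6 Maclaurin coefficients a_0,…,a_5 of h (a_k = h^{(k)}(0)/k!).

f: a_k = -2, -6, -18, -54, -162, -486, …
g: a_k = 3, 3, 12, 21, 57, 120, …
f·g: L₀ = L_f ⊗_s L_g, ord ≤ 1·1.
Derive L from L₀ (diff closure).
L = (32 - 54·x - 216·x^2 + 972·x^4) + (-4 + 16·x + 27·x^2 - 144·x^3 + 243·x^5)·Dx  (order 1).
h: a_k = -24, -192, -990, -4416, -17760, -67428, …
ICs: h(0) = -24.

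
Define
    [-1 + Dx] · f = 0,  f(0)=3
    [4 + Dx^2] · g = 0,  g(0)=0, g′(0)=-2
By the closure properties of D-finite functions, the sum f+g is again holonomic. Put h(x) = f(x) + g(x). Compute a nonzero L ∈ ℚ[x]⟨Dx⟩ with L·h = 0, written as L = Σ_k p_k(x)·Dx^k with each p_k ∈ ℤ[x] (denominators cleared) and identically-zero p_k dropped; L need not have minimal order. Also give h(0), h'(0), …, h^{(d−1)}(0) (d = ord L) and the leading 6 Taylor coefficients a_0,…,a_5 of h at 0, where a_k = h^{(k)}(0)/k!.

f: a_k = 3, 3, 3/2, 1/2, 1/8, 1/40, …
g: a_k = 0, -2, 0, 4/3, 0, -4/15, …
Weyl lclm of L_f,L_g ⇒ L₀ (ord ≤ 3).
L = -4 + 4·Dx - Dx^2 + Dx^3  (order 3).
h: a_k = 3, 1, 3/2, 11/6, 1/8, -29/120, …
ICs: h(0) = 3, h′(0) = 1, h′′(0) = 3.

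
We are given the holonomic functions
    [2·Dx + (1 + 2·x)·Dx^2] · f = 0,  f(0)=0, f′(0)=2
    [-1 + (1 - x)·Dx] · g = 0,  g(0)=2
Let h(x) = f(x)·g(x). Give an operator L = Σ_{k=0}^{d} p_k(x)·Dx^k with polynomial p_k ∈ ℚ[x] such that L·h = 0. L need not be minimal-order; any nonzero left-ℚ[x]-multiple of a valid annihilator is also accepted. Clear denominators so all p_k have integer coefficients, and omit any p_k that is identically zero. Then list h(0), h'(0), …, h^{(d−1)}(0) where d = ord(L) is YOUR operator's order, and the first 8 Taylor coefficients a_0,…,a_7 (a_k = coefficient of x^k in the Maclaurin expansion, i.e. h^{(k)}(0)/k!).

f: a_k = 0, 2, -2, 8/3, -4, 32/5, -32/3, 128/7, …
g: a_k = 2, 2, 2, 2, 2, 2, 2, 2, …
L₀ := L_f ⊗_s L_g (sym. prod.), ord ≤ 2.
L = 2 + 6·x·Dx + (-1 - x + 2·x^2)·Dx^2  (order 2).
h: a_k = 0, 4, 0, 16/3, -8/3, 152/15, -56/5, 888/35, …
ICs: h(0) = 0, h′(0) = 4.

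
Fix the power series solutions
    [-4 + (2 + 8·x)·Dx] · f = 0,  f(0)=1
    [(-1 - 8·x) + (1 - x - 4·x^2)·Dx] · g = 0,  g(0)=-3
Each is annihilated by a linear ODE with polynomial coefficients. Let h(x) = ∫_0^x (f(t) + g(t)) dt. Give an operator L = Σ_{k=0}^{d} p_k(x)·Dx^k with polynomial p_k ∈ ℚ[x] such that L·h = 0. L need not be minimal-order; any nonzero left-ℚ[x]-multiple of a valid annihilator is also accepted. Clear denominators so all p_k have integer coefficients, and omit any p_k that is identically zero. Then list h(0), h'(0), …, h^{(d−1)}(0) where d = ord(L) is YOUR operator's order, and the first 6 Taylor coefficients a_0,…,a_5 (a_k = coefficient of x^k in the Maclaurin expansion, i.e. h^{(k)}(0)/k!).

L = (24 + 156·x + 336·x^2 + 640·x^3)·Dx + (-14 - 96·x - 420·x^2 - 1184·x^3 - 1600·x^4)·Dx^2 + (-1 + 11·x + 90·x^2 + 24·x^3 - 544·x^4 - 640·x^5)·Dx^3  (order 3).
h: a_k = 0, -2, -1/2, -17/3, -23/4, -97/5, …
ICs: h(0) = 0, h′(0) = -2, h′′(0) = -1.

f: a_k = 1, 2, -2, 4, -10, 28, …
g: a_k = -3, -3, -15, -27, -87, -195, …
h₀=f+g: left-lcm gives L₀, ord ≤ 2.
h=∫₀ˣh₀: take L = L₀·Dx.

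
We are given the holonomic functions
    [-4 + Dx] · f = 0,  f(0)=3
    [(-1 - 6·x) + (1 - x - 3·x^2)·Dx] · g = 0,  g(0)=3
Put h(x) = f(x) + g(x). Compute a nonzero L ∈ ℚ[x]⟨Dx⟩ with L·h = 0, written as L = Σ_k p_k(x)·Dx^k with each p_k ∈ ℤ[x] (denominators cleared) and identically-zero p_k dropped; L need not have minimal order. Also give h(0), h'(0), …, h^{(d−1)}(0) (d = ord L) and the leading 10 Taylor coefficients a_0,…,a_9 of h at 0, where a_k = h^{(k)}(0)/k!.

f: a_k = 3, 12, 24, 32, 32, 128/5, 256/15, 1024/105, 512/105, 2048/945, …
g: a_k = 3, 3, 12, 21, 57, 120, 291, 651, 1524, 3477, …
Weyl lclm of L_f,L_g ⇒ L₀ (ord ≤ 2).
L = (16 - 8·x + 360·x^2 + 288·x^3) + (8 - 50·x - 134·x^2 + 96·x^3 + 144·x^4)·Dx + (-3 + 13·x + 11·x^2 - 42·x^3 - 36·x^4)·Dx^2  (order 2).
h: a_k = 6, 15, 36, 53, 89, 728/5, 4621/15, 69379/105, 160532/105, 3287813/945, …
ICs: h(0) = 6, h′(0) = 15.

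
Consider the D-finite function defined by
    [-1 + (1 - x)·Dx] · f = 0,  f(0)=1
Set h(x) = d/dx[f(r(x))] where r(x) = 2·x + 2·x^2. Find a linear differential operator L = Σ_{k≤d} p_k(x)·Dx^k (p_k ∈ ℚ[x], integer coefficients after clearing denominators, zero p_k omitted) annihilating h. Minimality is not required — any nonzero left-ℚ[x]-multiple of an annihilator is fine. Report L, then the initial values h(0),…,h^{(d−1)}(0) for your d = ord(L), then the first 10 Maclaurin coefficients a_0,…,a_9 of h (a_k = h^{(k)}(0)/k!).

f: a_k = 1, 1, 1, 1, 1, 1, 1, 1, 1, 1, …
Substitute x→r, Dx→(1/r')Dx; clear ⇒ L₀.
Derive L from L₀ (diff closure).
L = (6 + 12·x + 12·x^2) + (-1 + 6·x^2 + 4·x^3)·Dx  (order 1).
h: a_k = 2, 12, 48, 176, 600, 1968, 6272, 19584, 60192, 182720, …
ICs: h(0) = 2.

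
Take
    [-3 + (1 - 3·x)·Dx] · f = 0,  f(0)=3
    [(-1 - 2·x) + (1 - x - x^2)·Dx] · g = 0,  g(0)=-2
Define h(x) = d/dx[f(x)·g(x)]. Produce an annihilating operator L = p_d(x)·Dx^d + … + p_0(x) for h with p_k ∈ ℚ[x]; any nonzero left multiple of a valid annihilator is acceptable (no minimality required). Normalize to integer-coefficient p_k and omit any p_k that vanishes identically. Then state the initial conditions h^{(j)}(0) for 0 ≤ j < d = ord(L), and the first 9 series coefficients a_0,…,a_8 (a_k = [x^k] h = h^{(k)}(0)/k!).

L = (28 - 66·x - 48·x^2 + 96·x^3 + 108·x^4) + (-4 + 20·x - 15·x^2 - 40·x^3 + 30·x^4 + 27·x^5)·Dx  (order 1).
h: a_k = -24, -168, -810, -3360, -12840, -46692, -164304, -564960, -1909710, …
ICs: h(0) = -24.

f: a_k = 3, 9, 27, 81, 243, 729, 2187, 6561, 19683, …
g: a_k = -2, -2, -4, -6, -10, -16, -26, -42, -68, …
f·g: L₀ = L_f ⊗_s L_g, ord ≤ 1·1.
h=h₀': d/dx-closure on L₀ ⇒ L.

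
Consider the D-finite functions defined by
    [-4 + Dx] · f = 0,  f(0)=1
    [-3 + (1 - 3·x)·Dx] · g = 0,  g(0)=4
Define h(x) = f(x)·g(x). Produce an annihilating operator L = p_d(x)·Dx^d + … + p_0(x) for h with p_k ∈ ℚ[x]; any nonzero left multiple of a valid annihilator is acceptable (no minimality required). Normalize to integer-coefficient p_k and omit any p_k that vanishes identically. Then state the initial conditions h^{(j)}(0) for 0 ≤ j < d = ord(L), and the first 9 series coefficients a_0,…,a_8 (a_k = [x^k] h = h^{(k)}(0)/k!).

f: a_k = 1, 4, 8, 32/3, 32/3, 128/15, 256/45, 1024/315, 512/315, …
g: a_k = 4, 12, 36, 108, 324, 972, 2916, 8748, 26244, …
Product ⇒ symmetric product L₀, ord ≤ 1.
L = (7 - 12·x) + (-1 + 3·x)·Dx  (order 1).
h: a_k = 4, 28, 116, 1172/3, 3644/3, 55172/15, 497572/45, 10453108/315, 4480196/45, …
ICs: h(0) = 4.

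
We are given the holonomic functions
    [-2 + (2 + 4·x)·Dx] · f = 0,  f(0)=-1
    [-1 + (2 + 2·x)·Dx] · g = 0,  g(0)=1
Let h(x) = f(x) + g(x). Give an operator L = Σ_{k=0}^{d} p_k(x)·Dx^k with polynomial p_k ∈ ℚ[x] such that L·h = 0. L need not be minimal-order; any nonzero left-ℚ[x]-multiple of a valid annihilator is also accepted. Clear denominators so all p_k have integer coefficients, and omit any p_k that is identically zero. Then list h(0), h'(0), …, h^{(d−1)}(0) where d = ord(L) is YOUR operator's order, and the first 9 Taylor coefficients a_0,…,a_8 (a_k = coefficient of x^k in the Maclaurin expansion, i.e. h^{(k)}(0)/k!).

L = -1 + (3 + 4·x)·Dx + (2 + 6·x + 4·x^2)·Dx^2  (order 2).
h: a_k = 0, -1/2, 3/8, -7/16, 75/128, -217/256, 1323/1024, -4191/2048, 109395/32768, …
ICs: h(0) = 0, h′(0) = -1/2.

f: a_k = -1, -1, 1/2, -1/2, 5/8, -7/8, 21/16, -33/16, 429/128, …
g: a_k = 1, 1/2, -1/8, 1/16, -5/128, 7/256, -21/1024, 33/2048, -429/32768, …
L₀ := lclm(L_f,L_g); ord L₀ ≤ 1+1.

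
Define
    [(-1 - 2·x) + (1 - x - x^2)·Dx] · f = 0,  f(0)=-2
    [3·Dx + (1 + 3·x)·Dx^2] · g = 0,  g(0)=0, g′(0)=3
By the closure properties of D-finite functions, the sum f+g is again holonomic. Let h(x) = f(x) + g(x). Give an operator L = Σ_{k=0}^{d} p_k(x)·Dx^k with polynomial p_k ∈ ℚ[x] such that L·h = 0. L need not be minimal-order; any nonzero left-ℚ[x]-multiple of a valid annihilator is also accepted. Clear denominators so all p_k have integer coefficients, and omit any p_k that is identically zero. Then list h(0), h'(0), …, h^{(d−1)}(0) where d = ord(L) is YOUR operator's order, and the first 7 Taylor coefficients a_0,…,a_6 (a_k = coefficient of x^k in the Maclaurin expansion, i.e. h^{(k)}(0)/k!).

L = (126 + 342·x + 468·x^2 + 180·x^3 + 108·x^4)·Dx + (156·x + 576·x^2 + 672·x^3 + 378·x^4 + 180·x^5)·Dx^2 + (-7 - 35·x - 29·x^2 + 63·x^3 + 99·x^4 + 93·x^5 + 36·x^6)·Dx^3  (order 3).
h: a_k = -2, 1, -17/2, 3, -121/4, 163/5, -295/2, …
ICs: h(0) = -2, h′(0) = 1, h′′(0) = -17.

f: a_k = -2, -2, -4, -6, -10, -16, -26, …
g: a_k = 0, 3, -9/2, 9, -81/4, 243/5, -243/2, …
f+g: L₀ = lclm(L_f,L_g), ord ≤ 1+2.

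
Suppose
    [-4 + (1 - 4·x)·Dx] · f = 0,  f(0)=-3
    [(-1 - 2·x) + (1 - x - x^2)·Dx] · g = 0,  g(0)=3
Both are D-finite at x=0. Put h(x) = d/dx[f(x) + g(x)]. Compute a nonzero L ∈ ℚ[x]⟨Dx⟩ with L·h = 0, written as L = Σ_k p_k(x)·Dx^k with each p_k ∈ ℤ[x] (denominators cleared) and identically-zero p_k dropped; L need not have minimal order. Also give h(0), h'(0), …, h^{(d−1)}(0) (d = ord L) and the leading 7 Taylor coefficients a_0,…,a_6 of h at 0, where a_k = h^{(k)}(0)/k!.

f: a_k = -3, -12, -48, -192, -768, -3072, -12288, …
g: a_k = 3, 3, 6, 9, 15, 24, 39, …
Sum ⇒ L₀ = lclm(L_f,L_g) in ℚ(x)⟨Dx⟩.
h₀' ⇒ L via d/dx closure of L₀.
L = (120 + 192·x + 432·x^2 - 96·x^3 + 96·x^4) + (-39 - 48·x + 210·x^2 + 252·x^3 - 48·x^4 + 96·x^5)·Dx + (2 - x - 42·x^2 + 54·x^3 + 7·x^4 + 16·x^6)·Dx^2  (order 2).
h: a_k = -9, -84, -549, -3012, -15240, -73494, -343623, …
ICs: h(0) = -9, h′(0) = -84.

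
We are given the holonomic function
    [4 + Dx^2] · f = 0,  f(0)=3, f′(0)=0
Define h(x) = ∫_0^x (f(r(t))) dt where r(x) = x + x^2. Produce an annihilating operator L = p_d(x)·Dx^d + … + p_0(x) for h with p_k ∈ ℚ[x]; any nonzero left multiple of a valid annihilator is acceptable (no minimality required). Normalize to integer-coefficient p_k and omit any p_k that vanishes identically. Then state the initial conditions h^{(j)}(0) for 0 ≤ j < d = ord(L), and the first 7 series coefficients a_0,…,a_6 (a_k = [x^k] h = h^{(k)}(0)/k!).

L = (4 + 24·x + 48·x^2 + 32·x^3)·Dx - 2·Dx^2 + (1 + 2·x)·Dx^3  (order 3).
h: a_k = 0, 3, 0, -2, -3, -4/5, 4/3, …
ICs: h(0) = 0, h′(0) = 3, h′′(0) = 0.

f: a_k = 3, 0, -6, 0, 2, 0, -4/15, …
Substitute x→r, Dx→(1/r')Dx; clear ⇒ L₀.
h=∫₀ˣh₀: take L = L₀·Dx.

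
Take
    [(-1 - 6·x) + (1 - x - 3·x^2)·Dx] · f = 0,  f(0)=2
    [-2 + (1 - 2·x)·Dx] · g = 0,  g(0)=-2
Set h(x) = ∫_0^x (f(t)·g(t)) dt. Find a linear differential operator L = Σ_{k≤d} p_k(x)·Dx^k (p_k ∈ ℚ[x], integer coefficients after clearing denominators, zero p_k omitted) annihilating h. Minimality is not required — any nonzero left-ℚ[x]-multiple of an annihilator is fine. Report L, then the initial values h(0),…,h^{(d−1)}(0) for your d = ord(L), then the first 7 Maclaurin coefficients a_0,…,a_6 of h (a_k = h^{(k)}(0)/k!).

f: a_k = 2, 2, 8, 14, 38, 80, 194, …
g: a_k = -2, -4, -8, -16, -32, -64, -128, …
L₀ := L_f ⊗_s L_g (sym. prod.), ord ≤ 1.
∫: right-multiply L₀ by Dx.
L = (-3 - 2·x + 18·x^2)·Dx + (1 - 3·x - x^2 + 6·x^3)·Dx^2  (order 2).
h: a_k = 0, -4, -6, -40/3, -27, -292/5, -124, …
ICs: h(0) = 0, h′(0) = -4.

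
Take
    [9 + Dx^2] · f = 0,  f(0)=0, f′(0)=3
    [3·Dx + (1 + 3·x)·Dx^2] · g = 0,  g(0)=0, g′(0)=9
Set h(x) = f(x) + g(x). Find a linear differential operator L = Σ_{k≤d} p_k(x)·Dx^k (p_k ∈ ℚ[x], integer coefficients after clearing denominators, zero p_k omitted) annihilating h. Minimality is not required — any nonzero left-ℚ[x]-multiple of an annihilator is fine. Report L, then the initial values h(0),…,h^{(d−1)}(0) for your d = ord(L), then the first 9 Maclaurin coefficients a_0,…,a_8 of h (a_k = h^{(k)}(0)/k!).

L = (63 + 54·x + 81·x^2)·Dx + (9 + 45·x + 81·x^2 + 81·x^3)·Dx^2 + (7 + 6·x + 9·x^2)·Dx^3 + (1 + 5·x + 9·x^2 + 9·x^3)·Dx^4  (order 4).
h: a_k = 0, 12, -27/2, 45/2, -243/4, 5913/40, -729/2, 524637/560, -19683/8, …
ICs: h(0) = 0, h′(0) = 12, h′′(0) = -27, h′′′(0) = 135.

f: a_k = 0, 3, 0, -9/2, 0, 81/40, 0, -243/560, 0, …
g: a_k = 0, 9, -27/2, 27, -243/4, 729/5, -729/2, 6561/7, -19683/8, …
f+g: L₀ = lclm(L_f,L_g), ord ≤ 2+2.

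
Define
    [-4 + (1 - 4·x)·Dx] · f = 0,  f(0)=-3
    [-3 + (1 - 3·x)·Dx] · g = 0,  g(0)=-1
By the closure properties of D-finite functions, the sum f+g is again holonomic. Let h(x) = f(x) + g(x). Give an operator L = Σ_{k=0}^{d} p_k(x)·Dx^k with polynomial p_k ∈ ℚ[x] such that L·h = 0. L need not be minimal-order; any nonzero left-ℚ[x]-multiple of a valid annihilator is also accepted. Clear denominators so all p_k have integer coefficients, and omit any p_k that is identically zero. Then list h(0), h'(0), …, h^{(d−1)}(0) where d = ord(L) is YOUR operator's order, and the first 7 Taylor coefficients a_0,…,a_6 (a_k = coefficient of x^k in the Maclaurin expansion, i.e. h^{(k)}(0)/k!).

f: a_k = -3, -12, -48, -192, -768, -3072, -12288, …
g: a_k = -1, -3, -9, -27, -81, -243, -729, …
Weyl lclm of L_f,L_g ⇒ L₀ (ord ≤ 2).
L = -24 + (14 - 48·x)·Dx + (-1 + 7·x - 12·x^2)·Dx^2  (order 2).
h: a_k = -4, -15, -57, -219, -849, -3315, -13017, …
ICs: h(0) = -4, h′(0) = -15.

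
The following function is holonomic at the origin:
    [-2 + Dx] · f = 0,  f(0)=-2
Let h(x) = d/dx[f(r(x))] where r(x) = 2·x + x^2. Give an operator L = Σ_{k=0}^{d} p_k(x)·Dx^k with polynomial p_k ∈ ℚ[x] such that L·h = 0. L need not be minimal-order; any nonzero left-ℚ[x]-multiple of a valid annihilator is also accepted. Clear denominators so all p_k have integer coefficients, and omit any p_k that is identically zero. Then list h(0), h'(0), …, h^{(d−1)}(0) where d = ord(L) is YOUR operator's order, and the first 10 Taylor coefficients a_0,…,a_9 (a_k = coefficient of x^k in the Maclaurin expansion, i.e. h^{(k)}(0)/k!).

f: a_k = -2, -4, -4, -8/3, -4/3, -8/15, -8/45, -16/315, -4/315, -8/2835, …
Change of var in L_f (x↦r) gives L₀.
Derive L from L₀ (diff closure).
L = (5 + 8·x + 4·x^2) + (-1 - x)·Dx  (order 1).
h: a_k = -8, -40, -112, -688/3, -1136/3, -7984/15, -5920/9, -230176/315, -233488/315, -281392/405, …
ICs: h(0) = -8.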